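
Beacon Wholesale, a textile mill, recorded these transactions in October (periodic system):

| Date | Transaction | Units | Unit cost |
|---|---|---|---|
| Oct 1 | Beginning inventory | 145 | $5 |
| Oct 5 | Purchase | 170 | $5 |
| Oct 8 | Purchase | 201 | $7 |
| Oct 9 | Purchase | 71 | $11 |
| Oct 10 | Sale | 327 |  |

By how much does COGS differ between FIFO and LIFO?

FIFO COGS: 145 @ $5 + 170 @ $5 + 12 @ $7 = $1,659
LIFO COGS: 71 @ $11 + 201 @ $7 + 55 @ $5 = $2,463
Difference = |$1,659 − $2,463| = $804

$804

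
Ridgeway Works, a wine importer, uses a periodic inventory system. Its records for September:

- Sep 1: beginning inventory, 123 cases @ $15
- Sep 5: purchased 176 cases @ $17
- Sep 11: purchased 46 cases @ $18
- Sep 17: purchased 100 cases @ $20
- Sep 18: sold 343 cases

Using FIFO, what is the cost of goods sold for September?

Sep 18, 343 sold [FIFO — oldest first]: 123 @ $15 + 176 @ $17 + 44 @ $18 = $5,629
Ending inventory: 2 @ $18 + 100 @ $20 = $2,036

COGS = $5,629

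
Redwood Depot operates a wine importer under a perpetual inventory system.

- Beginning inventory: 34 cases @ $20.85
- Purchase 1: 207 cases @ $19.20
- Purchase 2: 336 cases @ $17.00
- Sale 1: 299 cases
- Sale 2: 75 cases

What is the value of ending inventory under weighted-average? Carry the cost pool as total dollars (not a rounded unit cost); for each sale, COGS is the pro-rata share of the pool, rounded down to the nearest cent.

Ending inventory = $3,657.28

After Beginning: 34 on hand, pool $708.90 (≈ $20.8500 each)
After Purchase 1: 241 on hand, pool $4,683.30 (≈ $19.4328 each)
After Purchase 2: 577 on hand, pool $10,395.30 (≈ $18.0161 each)
Sale 1, sell 299: 299/577 × $10,395.30 → $5,386.81
Sale 2, sell 75: 75/278 × $5,008.49 → $1,351.21
Total COGS = $5,386.81 + $1,351.21 = $6,738.02
Ending inventory (cost pool remaining) = $3,657.28
Check: goods available $10,395.30 = COGS $6,738.02 + ending $3,657.28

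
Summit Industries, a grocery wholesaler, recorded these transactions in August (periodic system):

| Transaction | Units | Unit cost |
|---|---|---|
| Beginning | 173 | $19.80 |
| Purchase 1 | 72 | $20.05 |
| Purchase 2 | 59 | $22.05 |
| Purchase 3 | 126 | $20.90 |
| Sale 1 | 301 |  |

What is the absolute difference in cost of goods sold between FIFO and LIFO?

$145.35

FIFO COGS: 173 @ $19.80 + 72 @ $20.05 + 56 @ $22.05 = $6,103.80
LIFO COGS: 126 @ $20.90 + 59 @ $22.05 + 72 @ $20.05 + 44 @ $19.80 = $6,249.15
Difference = |$6,103.80 − $6,249.15| = $145.35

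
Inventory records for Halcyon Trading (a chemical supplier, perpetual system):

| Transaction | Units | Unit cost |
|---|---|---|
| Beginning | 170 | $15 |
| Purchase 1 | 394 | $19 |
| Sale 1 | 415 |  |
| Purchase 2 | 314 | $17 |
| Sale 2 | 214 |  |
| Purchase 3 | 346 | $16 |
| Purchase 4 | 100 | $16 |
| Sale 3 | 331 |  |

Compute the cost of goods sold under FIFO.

Sale 1 (415) [FIFO — oldest first]: 170 @ $15 + 245 @ $19 = $7,205
Sale 2 (214) [FIFO — oldest first]: 149 @ $19 + 65 @ $17 = $3,936
Sale 3 (331) [FIFO — oldest first]: 249 @ $17 + 82 @ $16 = $5,545
Total COGS = $7,205 + $3,936 + $5,545 = $16,686
Ending inventory: 264 @ $16 + 100 @ $16 = $5,824

COGS = $16,686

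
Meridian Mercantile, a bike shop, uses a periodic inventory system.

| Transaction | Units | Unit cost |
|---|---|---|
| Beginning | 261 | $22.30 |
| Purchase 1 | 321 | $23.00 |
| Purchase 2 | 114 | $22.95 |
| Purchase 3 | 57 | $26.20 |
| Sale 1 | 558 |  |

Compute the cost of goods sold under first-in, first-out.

COGS = $12,651.30

Sale 1 (558) [FIFO — oldest first]: 261 @ $22.30 + 297 @ $23.00 = $12,651.30
Ending inventory: 24 @ $23.00 + 114 @ $22.95 + 57 @ $26.20 = $4,661.70
Check: goods available $17,313.00 = COGS $12,651.30 + ending $4,661.70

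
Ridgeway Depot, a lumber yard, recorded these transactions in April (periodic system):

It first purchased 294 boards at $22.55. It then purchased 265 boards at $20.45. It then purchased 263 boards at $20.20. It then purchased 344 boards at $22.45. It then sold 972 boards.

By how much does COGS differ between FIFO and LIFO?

$19.40

FIFO COGS: 294 @ $22.55 + 265 @ $20.45 + 263 @ $20.20 + 150 @ $22.45 = $20,729.05
LIFO COGS: 344 @ $22.45 + 263 @ $20.20 + 265 @ $20.45 + 100 @ $22.55 = $20,709.65
Difference = |$20,729.05 − $20,709.65| = $19.40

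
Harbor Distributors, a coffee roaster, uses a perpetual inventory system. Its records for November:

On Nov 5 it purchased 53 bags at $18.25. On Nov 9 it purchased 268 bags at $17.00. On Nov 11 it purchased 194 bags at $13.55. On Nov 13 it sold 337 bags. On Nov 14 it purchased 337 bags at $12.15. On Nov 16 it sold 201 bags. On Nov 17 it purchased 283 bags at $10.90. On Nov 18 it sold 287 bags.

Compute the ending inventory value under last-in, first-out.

Nov 13, 337 sold [LIFO — newest first]: 194 @ $13.55 + 143 @ $17.00 = $5,059.70
Nov 16, 201 sold [LIFO — newest first]: 201 @ $12.15 = $2,442.15
Nov 18, 287 sold [LIFO — newest first]: 283 @ $10.90 + 4 @ $12.15 = $3,133.30
Total COGS = $5,059.70 + $2,442.15 + $3,133.30 = $10,635.15
Ending inventory: 53 @ $18.25 + 125 @ $17.00 + 132 @ $12.15 = $4,696.05
Check: goods available $15,331.20 = COGS $10,635.15 + ending $4,696.05

Ending inventory = $4,696.05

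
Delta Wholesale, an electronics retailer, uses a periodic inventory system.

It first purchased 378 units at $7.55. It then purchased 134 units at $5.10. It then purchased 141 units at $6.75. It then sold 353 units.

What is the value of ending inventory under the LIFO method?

Sale 1 (353) [LIFO — newest first]: 141 @ $6.75 + 134 @ $5.10 + 78 @ $7.55 = $2,224.05
Ending inventory: 300 @ $7.55 = $2,265.00
Check: goods available $4,489.05 = COGS $2,224.05 + ending $2,265.00

Ending inventory = $2,265.00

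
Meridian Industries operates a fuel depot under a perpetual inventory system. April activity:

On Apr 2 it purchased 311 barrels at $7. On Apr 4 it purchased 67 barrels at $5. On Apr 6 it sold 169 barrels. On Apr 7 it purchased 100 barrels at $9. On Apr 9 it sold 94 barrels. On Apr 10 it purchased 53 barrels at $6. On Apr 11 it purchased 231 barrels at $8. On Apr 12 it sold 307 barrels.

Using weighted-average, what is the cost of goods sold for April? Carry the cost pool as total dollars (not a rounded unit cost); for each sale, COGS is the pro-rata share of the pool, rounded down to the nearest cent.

After Apr 2: 311 on hand, pool $2,177.00 (≈ $7.0000 each)
After Apr 4: 378 on hand, pool $2,512.00 (≈ $6.6455 each)
Apr 6, sell 169: 169/378 × $2,512.00 → $1,123.08
After Apr 7: 309 on hand, pool $2,288.92 (≈ $7.4075 each)
Apr 9, sell 94: 94/309 × $2,288.92 → $696.30
After Apr 10: 268 on hand, pool $1,910.62 (≈ $7.1292 each)
After Apr 11: 499 on hand, pool $3,758.62 (≈ $7.5323 each)
Apr 12, sell 307: 307/499 × $3,758.62 → $2,312.41
Total COGS = $1,123.08 + $696.30 + $2,312.41 = $4,131.79
Ending inventory (cost pool remaining) = $1,446.21

COGS = $4,131.79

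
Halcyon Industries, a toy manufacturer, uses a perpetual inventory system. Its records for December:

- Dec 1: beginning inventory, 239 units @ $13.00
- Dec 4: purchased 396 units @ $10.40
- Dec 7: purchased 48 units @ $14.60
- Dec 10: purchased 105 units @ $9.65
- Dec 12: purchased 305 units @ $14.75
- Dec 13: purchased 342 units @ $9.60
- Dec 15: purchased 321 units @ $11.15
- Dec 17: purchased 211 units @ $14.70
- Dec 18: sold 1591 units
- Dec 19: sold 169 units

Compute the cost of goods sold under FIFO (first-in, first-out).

Dec 18, 1591 sold [FIFO — oldest first]: 239 @ $13.00 + 396 @ $10.40 + 48 @ $14.60 + 105 @ $9.65 + 305 @ $14.75 + 342 @ $9.60 + 156 @ $11.15 = $18,460.80
Dec 19, 169 sold [FIFO — oldest first]: 165 @ $11.15 + 4 @ $14.70 = $1,898.55
Total COGS = $18,460.80 + $1,898.55 = $20,359.35
Ending inventory: 207 @ $14.70 = $3,042.90

COGS = $20,359.35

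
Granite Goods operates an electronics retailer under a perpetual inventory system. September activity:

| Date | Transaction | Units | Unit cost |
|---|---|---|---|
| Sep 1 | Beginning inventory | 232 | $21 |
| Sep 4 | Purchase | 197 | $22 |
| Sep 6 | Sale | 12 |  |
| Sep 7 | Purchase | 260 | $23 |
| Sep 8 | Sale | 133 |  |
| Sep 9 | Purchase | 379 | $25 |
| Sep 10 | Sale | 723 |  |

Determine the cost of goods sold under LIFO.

COGS = $20,461

Sep 6, 12 sold [LIFO — newest first]: 12 @ $22 = $264
Sep 8, 133 sold [LIFO — newest first]: 133 @ $23 = $3,059
Sep 10, 723 sold [LIFO — newest first]: 379 @ $25 + 127 @ $23 + 185 @ $22 + 32 @ $21 = $17,138
Total COGS = $264 + $3,059 + $17,138 = $20,461
Ending inventory: 200 @ $21 = $4,200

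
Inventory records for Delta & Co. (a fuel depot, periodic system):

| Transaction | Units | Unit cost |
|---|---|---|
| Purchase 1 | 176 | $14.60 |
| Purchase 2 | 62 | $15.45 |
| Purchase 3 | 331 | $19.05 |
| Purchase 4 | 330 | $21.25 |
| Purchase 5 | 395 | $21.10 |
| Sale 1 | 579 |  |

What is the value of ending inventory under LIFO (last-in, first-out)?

Sale 1 (579) [LIFO — newest first]: 395 @ $21.10 + 184 @ $21.25 = $12,244.50
Ending inventory: 176 @ $14.60 + 62 @ $15.45 + 331 @ $19.05 + 146 @ $21.25 = $12,935.55
Check: goods available $25,180.05 = COGS $12,244.50 + ending $12,935.55

Ending inventory = $12,935.55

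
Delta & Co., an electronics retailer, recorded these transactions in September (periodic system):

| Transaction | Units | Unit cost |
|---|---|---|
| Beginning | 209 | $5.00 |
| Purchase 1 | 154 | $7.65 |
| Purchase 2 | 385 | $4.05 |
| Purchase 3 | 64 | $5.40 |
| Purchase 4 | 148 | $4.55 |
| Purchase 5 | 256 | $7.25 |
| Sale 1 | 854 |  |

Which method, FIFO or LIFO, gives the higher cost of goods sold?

LIFO

FIFO COGS: 209 @ $5.00 + 154 @ $7.65 + 385 @ $4.05 + 64 @ $5.40 + 42 @ $4.55 = $4,319.05
LIFO COGS: 256 @ $7.25 + 148 @ $4.55 + 64 @ $5.40 + 385 @ $4.05 + 1 @ $7.65 = $4,441.90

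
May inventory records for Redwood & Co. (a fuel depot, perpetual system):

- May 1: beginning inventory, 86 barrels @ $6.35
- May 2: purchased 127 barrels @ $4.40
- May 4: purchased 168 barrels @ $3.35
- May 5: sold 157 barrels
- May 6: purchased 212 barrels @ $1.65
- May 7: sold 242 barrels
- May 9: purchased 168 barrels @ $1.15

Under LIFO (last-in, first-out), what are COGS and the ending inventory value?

May 5, 157 sold [LIFO — newest first]: 157 @ $3.35 = $525.95
May 7, 242 sold [LIFO — newest first]: 212 @ $1.65 + 11 @ $3.35 + 19 @ $4.40 = $470.25
Total COGS = $525.95 + $470.25 = $996.20
Ending inventory: 86 @ $6.35 + 108 @ $4.40 + 168 @ $1.15 = $1,214.50

COGS = $996.20; ending inventory = $1,214.50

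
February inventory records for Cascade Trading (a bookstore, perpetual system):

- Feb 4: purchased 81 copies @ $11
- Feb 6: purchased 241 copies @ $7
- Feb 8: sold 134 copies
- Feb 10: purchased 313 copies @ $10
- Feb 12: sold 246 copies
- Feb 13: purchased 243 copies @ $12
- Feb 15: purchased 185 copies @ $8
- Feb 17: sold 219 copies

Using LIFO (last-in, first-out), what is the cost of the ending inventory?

Feb 8, 134 sold [LIFO — newest first]: 134 @ $7 = $938
Feb 12, 246 sold [LIFO — newest first]: 246 @ $10 = $2,460
Feb 17, 219 sold [LIFO — newest first]: 185 @ $8 + 34 @ $12 = $1,888
Total COGS = $938 + $2,460 + $1,888 = $5,286
Ending inventory: 81 @ $11 + 107 @ $7 + 67 @ $10 + 209 @ $12 = $4,818

Ending inventory = $4,818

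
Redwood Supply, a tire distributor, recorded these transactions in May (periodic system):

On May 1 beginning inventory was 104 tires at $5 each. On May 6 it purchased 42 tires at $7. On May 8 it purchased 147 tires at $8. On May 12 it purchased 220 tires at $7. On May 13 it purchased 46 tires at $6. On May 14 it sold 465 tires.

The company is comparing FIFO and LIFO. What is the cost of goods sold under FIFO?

FIFO COGS: 104 @ $5 + 42 @ $7 + 147 @ $8 + 172 @ $7 = $3,194
LIFO COGS: 46 @ $6 + 220 @ $7 + 147 @ $8 + 42 @ $7 + 10 @ $5 = $3,336

COGS = $3,194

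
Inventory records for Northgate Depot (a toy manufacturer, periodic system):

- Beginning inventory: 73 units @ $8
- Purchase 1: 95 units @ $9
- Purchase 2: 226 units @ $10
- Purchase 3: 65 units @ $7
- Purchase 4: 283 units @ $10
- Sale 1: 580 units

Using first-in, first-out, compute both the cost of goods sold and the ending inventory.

Sale 1 (580) [FIFO — oldest first]: 73 @ $8 + 95 @ $9 + 226 @ $10 + 65 @ $7 + 121 @ $10 = $5,364
Ending inventory: 162 @ $10 = $1,620

COGS = $5,364; ending inventory = $1,620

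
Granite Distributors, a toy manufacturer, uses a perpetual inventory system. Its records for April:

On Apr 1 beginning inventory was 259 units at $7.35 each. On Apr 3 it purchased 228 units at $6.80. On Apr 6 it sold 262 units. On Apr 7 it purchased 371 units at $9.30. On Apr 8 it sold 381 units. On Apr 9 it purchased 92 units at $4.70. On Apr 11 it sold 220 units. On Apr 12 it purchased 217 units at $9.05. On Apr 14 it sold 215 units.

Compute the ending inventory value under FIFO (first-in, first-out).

Ending inventory = $805.45

Apr 6, 262 sold [FIFO — oldest first]: 259 @ $7.35 + 3 @ $6.80 = $1,924.05
Apr 8, 381 sold [FIFO — oldest first]: 225 @ $6.80 + 156 @ $9.30 = $2,980.80
Apr 11, 220 sold [FIFO — oldest first]: 215 @ $9.30 + 5 @ $4.70 = $2,023.00
Apr 14, 215 sold [FIFO — oldest first]: 87 @ $4.70 + 128 @ $9.05 = $1,567.30
Total COGS = $1,924.05 + $2,980.80 + $2,023.00 + $1,567.30 = $8,495.15
Ending inventory: 89 @ $9.05 = $805.45
Check: goods available $9,300.60 = COGS $8,495.15 + ending $805.45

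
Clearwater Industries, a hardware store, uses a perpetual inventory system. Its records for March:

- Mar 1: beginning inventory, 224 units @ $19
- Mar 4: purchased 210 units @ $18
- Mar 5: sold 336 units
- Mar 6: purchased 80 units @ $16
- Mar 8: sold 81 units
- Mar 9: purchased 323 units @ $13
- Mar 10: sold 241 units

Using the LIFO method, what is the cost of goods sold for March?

COGS = $10,606

Mar 5, 336 sold [LIFO — newest first]: 210 @ $18 + 126 @ $19 = $6,174
Mar 8, 81 sold [LIFO — newest first]: 80 @ $16 + 1 @ $19 = $1,299
Mar 10, 241 sold [LIFO — newest first]: 241 @ $13 = $3,133
Total COGS = $6,174 + $1,299 + $3,133 = $10,606
Ending inventory: 97 @ $19 + 82 @ $13 = $2,909
Check: goods available $13,515 = COGS $10,606 + ending $2,909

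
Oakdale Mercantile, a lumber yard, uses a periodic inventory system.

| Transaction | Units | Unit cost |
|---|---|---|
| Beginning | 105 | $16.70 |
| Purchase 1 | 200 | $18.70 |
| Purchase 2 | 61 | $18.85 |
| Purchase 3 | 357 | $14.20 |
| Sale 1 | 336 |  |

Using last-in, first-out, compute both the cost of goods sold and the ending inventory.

Sale 1 (336) [LIFO — newest first]: 336 @ $14.20 = $4,771.20
Ending inventory: 105 @ $16.70 + 200 @ $18.70 + 61 @ $18.85 + 21 @ $14.20 = $6,941.55

COGS = $4,771.20; ending inventory = $6,941.55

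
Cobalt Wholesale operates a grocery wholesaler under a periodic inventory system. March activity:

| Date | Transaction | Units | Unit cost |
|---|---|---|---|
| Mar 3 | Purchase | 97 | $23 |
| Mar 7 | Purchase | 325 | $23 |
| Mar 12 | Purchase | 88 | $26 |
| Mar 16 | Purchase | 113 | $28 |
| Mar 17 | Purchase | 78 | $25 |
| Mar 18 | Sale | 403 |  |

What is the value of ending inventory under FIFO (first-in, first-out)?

Mar 18, 403 sold [FIFO — oldest first]: 97 @ $23 + 306 @ $23 = $9,269
Ending inventory: 19 @ $23 + 88 @ $26 + 113 @ $28 + 78 @ $25 = $7,839
Check: goods available $17,108 = COGS $9,269 + ending $7,839

Ending inventory = $7,839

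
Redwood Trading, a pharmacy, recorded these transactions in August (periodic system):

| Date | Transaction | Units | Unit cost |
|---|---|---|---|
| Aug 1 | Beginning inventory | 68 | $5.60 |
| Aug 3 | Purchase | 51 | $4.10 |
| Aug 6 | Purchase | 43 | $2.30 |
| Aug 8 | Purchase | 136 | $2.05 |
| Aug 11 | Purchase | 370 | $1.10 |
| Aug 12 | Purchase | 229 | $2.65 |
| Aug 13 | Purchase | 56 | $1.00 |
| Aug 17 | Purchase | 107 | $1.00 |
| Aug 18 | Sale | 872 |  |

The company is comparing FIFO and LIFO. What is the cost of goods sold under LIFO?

FIFO COGS: 68 @ $5.60 + 51 @ $4.10 + 43 @ $2.30 + 136 @ $2.05 + 370 @ $1.10 + 204 @ $2.65 = $1,915.20
LIFO COGS: 107 @ $1.00 + 56 @ $1.00 + 229 @ $2.65 + 370 @ $1.10 + 110 @ $2.05 = $1,402.35

COGS = $1,402.35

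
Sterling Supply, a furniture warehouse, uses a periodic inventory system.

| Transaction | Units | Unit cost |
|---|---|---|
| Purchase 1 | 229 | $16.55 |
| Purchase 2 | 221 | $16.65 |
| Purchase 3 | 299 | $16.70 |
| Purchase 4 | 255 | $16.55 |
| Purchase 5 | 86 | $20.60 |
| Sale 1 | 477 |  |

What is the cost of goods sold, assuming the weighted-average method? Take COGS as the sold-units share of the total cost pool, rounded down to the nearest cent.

Sale 1, sell 477: 477/1090 × $18,454.75 → $8,076.06
Ending inventory (cost pool remaining) = $10,378.69

COGS = $8,076.06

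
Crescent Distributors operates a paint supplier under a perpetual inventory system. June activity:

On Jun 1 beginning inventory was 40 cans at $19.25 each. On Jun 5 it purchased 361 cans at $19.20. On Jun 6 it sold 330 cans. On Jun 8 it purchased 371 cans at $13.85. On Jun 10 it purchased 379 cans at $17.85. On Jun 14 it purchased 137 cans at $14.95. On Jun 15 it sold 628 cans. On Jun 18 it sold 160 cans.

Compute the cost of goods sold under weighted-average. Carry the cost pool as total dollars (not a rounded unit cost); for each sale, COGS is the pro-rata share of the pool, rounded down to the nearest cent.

After Jun 1: 40 on hand, pool $770.00 (≈ $19.2500 each)
After Jun 5: 401 on hand, pool $7,701.20 (≈ $19.2050 each)
Jun 6, sell 330: 330/401 × $7,701.20 → $6,337.64
After Jun 8: 442 on hand, pool $6,501.91 (≈ $14.7102 each)
After Jun 10: 821 on hand, pool $13,267.06 (≈ $16.1596 each)
After Jun 14: 958 on hand, pool $15,315.21 (≈ $15.9866 each)
Jun 15, sell 628: 628/958 × $15,315.21 → $10,039.61
Jun 18, sell 160: 160/330 × $5,275.60 → $2,557.86
Total COGS = $6,337.64 + $10,039.61 + $2,557.86 = $18,935.11
Ending inventory (cost pool remaining) = $2,717.74
Check: goods available $21,652.85 = COGS $18,935.11 + ending $2,717.74

COGS = $18,935.11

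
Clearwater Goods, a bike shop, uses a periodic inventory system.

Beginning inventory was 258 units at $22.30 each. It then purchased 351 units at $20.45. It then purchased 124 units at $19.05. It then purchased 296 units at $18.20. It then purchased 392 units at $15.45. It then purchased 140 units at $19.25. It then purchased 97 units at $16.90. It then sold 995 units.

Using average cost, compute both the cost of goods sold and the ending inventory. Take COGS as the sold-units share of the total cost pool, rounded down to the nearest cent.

Sale 1, sell 995: 995/1658 × $31,071.45 → $18,646.61
Ending inventory (cost pool remaining) = $12,424.84

COGS = $18,646.61; ending inventory = $12,424.84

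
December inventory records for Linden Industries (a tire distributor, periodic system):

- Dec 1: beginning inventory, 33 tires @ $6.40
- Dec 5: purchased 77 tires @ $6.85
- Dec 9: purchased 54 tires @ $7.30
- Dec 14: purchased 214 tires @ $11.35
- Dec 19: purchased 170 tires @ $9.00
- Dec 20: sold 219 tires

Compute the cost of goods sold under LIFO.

Dec 20, 219 sold [LIFO — newest first]: 170 @ $9.00 + 49 @ $11.35 = $2,086.15
Ending inventory: 33 @ $6.40 + 77 @ $6.85 + 54 @ $7.30 + 165 @ $11.35 = $3,005.60

COGS = $2,086.15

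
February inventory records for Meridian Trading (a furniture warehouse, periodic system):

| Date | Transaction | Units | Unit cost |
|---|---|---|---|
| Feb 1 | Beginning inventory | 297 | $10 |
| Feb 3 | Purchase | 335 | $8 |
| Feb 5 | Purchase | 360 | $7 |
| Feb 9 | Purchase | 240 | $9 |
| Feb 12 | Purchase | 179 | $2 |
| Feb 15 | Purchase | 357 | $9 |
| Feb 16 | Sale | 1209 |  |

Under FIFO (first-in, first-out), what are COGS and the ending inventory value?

Feb 16, 1209 sold [FIFO — oldest first]: 297 @ $10 + 335 @ $8 + 360 @ $7 + 217 @ $9 = $10,123
Ending inventory: 23 @ $9 + 179 @ $2 + 357 @ $9 = $3,778
Check: goods available $13,901 = COGS $10,123 + ending $3,778

COGS = $10,123; ending inventory = $3,778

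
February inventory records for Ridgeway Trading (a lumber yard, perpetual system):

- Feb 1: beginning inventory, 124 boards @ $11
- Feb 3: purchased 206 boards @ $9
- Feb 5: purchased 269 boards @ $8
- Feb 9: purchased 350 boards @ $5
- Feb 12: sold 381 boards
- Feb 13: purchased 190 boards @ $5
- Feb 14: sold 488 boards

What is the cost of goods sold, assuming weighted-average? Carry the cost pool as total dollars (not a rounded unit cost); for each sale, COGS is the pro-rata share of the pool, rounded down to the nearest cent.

After Feb 1: 124 on hand, pool $1,364.00 (≈ $11.0000 each)
After Feb 3: 330 on hand, pool $3,218.00 (≈ $9.7515 each)
After Feb 5: 599 on hand, pool $5,370.00 (≈ $8.9649 each)
After Feb 9: 949 on hand, pool $7,120.00 (≈ $7.5026 each)
Feb 12, sell 381: 381/949 × $7,120.00 → $2,858.50
After Feb 13: 758 on hand, pool $5,211.50 (≈ $6.8753 each)
Feb 14, sell 488: 488/758 × $5,211.50 → $3,355.16
Total COGS = $2,858.50 + $3,355.16 = $6,213.66
Ending inventory (cost pool remaining) = $1,856.34

COGS = $6,213.66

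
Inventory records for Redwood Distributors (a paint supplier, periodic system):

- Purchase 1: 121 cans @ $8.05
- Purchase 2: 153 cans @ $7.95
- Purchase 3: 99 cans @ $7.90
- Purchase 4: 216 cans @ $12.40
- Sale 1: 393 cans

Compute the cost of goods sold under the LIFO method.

Sale 1 (393) [LIFO — newest first]: 216 @ $12.40 + 99 @ $7.90 + 78 @ $7.95 = $4,080.60
Ending inventory: 121 @ $8.05 + 75 @ $7.95 = $1,570.30

COGS = $4,080.60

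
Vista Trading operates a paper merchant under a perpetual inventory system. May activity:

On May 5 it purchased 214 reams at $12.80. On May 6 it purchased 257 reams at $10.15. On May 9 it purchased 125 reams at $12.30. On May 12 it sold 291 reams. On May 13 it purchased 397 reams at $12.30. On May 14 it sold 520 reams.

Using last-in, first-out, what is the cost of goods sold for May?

May 12, 291 sold [LIFO — newest first]: 125 @ $12.30 + 166 @ $10.15 = $3,222.40
May 14, 520 sold [LIFO — newest first]: 397 @ $12.30 + 91 @ $10.15 + 32 @ $12.80 = $6,216.35
Total COGS = $3,222.40 + $6,216.35 = $9,438.75
Ending inventory: 182 @ $12.80 = $2,329.60

COGS = $9,438.75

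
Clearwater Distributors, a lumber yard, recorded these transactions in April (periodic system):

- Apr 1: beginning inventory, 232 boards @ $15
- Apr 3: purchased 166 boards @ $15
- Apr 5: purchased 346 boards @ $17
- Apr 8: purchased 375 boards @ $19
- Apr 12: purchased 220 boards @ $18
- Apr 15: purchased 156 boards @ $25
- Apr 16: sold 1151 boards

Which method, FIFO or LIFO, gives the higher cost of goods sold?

LIFO

FIFO COGS: 232 @ $15 + 166 @ $15 + 346 @ $17 + 375 @ $19 + 32 @ $18 = $19,553
LIFO COGS: 156 @ $25 + 220 @ $18 + 375 @ $19 + 346 @ $17 + 54 @ $15 = $21,677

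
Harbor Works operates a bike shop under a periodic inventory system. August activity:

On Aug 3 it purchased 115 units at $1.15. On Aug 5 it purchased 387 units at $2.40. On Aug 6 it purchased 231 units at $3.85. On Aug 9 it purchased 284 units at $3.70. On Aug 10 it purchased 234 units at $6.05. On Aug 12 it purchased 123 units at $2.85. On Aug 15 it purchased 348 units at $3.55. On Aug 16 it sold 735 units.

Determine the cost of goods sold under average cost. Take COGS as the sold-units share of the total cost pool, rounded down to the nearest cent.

COGS = $2,562.19

Aug 16, sell 735: 735/1722 × $6,002.85 → $2,562.19
Ending inventory (cost pool remaining) = $3,440.66
Check: goods available $6,002.85 = COGS $2,562.19 + ending $3,440.66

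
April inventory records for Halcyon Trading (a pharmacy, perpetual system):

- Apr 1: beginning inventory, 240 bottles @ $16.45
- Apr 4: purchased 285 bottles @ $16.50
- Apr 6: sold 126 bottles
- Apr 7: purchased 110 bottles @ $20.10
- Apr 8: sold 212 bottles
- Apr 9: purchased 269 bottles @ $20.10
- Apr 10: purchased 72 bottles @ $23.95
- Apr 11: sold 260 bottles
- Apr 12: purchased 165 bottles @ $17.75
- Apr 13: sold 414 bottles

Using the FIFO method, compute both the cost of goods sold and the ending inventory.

Apr 6, 126 sold [FIFO — oldest first]: 126 @ $16.45 = $2,072.70
Apr 8, 212 sold [FIFO — oldest first]: 114 @ $16.45 + 98 @ $16.50 = $3,492.30
Apr 11, 260 sold [FIFO — oldest first]: 187 @ $16.50 + 73 @ $20.10 = $4,552.80
Apr 13, 414 sold [FIFO — oldest first]: 37 @ $20.10 + 269 @ $20.10 + 72 @ $23.95 + 36 @ $17.75 = $8,514.00
Total COGS = $2,072.70 + $3,492.30 + $4,552.80 + $8,514.00 = $18,631.80
Ending inventory: 129 @ $17.75 = $2,289.75
Check: goods available $20,921.55 = COGS $18,631.80 + ending $2,289.75

COGS = $18,631.80; ending inventory = $2,289.75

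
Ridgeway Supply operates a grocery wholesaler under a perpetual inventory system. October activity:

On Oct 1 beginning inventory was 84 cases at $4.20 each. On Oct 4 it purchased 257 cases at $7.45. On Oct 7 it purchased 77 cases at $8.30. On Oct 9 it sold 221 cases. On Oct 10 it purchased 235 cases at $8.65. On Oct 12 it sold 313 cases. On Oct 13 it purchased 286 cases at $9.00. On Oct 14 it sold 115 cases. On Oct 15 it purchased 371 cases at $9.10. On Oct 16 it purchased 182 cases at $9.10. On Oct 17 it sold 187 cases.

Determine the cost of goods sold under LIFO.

Oct 9, 221 sold [LIFO — newest first]: 77 @ $8.30 + 144 @ $7.45 = $1,711.90
Oct 12, 313 sold [LIFO — newest first]: 235 @ $8.65 + 78 @ $7.45 = $2,613.85
Oct 14, 115 sold [LIFO — newest first]: 115 @ $9.00 = $1,035.00
Oct 17, 187 sold [LIFO — newest first]: 182 @ $9.10 + 5 @ $9.10 = $1,701.70
Total COGS = $1,711.90 + $2,613.85 + $1,035.00 + $1,701.70 = $7,062.45
Ending inventory: 84 @ $4.20 + 35 @ $7.45 + 171 @ $9.00 + 366 @ $9.10 = $5,483.15
Check: goods available $12,545.60 = COGS $7,062.45 + ending $5,483.15

COGS = $7,062.45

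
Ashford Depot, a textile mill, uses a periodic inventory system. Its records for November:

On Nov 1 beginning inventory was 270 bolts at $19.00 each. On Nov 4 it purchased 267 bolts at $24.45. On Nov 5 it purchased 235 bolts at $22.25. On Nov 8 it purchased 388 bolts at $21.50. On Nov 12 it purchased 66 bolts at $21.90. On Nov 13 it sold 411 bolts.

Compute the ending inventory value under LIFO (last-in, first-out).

Nov 13, 411 sold [LIFO — newest first]: 66 @ $21.90 + 345 @ $21.50 = $8,862.90
Ending inventory: 270 @ $19.00 + 267 @ $24.45 + 235 @ $22.25 + 43 @ $21.50 = $17,811.40

Ending inventory = $17,811.40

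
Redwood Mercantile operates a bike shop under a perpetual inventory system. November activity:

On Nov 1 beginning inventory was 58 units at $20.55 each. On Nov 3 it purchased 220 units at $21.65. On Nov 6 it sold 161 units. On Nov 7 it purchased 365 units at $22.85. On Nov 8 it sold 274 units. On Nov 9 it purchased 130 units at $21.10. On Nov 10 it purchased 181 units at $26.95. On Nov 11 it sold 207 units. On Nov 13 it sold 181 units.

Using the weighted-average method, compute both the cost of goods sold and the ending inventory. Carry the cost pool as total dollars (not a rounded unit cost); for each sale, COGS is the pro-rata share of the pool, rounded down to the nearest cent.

COGS = $18,811.07; ending inventory = $3,105.03

After Nov 1: 58 on hand, pool $1,191.90 (≈ $20.5500 each)
After Nov 3: 278 on hand, pool $5,954.90 (≈ $21.4205 each)
Nov 6, sell 161: 161/278 × $5,954.90 → $3,448.70
After Nov 7: 482 on hand, pool $10,846.45 (≈ $22.5030 each)
Nov 8, sell 274: 274/482 × $10,846.45 → $6,165.82
After Nov 9: 338 on hand, pool $7,423.63 (≈ $21.9634 each)
After Nov 10: 519 on hand, pool $12,301.58 (≈ $23.7025 each)
Nov 11, sell 207: 207/519 × $12,301.58 → $4,906.41
Nov 13, sell 181: 181/312 × $7,395.17 → $4,290.14
Total COGS = $3,448.70 + $6,165.82 + $4,906.41 + $4,290.14 = $18,811.07
Ending inventory (cost pool remaining) = $3,105.03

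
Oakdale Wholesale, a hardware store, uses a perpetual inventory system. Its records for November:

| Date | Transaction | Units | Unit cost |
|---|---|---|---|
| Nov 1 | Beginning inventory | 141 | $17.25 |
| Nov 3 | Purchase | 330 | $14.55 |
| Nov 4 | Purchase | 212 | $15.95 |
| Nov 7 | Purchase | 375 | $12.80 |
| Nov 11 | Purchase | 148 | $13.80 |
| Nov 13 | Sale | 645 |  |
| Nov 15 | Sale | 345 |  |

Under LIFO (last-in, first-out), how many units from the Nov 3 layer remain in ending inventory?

75

Nov 13, 645 sold [LIFO — newest first]: 148 @ $13.80 + 375 @ $12.80 + 122 @ $15.95 = $8,788.30
Nov 15, 345 sold [LIFO — newest first]: 90 @ $15.95 + 255 @ $14.55 = $5,145.75
Total COGS = $8,788.30 + $5,145.75 = $13,934.05
Ending inventory: 141 @ $17.25 + 75 @ $14.55 = $3,523.50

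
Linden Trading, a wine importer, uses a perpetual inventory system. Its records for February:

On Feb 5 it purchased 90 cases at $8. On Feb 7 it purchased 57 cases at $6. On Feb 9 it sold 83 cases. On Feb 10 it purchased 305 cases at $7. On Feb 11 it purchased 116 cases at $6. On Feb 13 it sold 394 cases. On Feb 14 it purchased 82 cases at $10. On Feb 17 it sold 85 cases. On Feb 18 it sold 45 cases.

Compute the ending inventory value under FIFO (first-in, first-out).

Ending inventory = $430

Feb 9, 83 sold [FIFO — oldest first]: 83 @ $8 = $664
Feb 13, 394 sold [FIFO — oldest first]: 7 @ $8 + 57 @ $6 + 305 @ $7 + 25 @ $6 = $2,683
Feb 17, 85 sold [FIFO — oldest first]: 85 @ $6 = $510
Feb 18, 45 sold [FIFO — oldest first]: 6 @ $6 + 39 @ $10 = $426
Total COGS = $664 + $2,683 + $510 + $426 = $4,283
Ending inventory: 43 @ $10 = $430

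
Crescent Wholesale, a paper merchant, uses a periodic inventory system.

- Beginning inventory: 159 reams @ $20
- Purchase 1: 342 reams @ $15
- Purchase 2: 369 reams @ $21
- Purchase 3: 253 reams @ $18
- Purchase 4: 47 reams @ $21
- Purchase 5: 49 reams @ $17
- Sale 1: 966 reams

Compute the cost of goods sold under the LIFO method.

COGS = $17,843

Sale 1 (966) [LIFO — newest first]: 49 @ $17 + 47 @ $21 + 253 @ $18 + 369 @ $21 + 248 @ $15 = $17,843
Ending inventory: 159 @ $20 + 94 @ $15 = $4,590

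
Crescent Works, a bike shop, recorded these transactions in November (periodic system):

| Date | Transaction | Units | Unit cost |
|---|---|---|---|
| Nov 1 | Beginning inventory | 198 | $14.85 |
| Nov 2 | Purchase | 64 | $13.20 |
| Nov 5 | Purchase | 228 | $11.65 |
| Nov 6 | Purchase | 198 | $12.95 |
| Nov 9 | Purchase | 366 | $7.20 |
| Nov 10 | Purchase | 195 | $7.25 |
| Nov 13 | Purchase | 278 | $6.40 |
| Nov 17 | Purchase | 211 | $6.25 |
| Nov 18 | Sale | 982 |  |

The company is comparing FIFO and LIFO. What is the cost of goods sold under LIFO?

FIFO COGS: 198 @ $14.85 + 64 @ $13.20 + 228 @ $11.65 + 198 @ $12.95 + 294 @ $7.20 = $11,122.20
LIFO COGS: 211 @ $6.25 + 278 @ $6.40 + 195 @ $7.25 + 298 @ $7.20 = $6,657.30

COGS = $6,657.30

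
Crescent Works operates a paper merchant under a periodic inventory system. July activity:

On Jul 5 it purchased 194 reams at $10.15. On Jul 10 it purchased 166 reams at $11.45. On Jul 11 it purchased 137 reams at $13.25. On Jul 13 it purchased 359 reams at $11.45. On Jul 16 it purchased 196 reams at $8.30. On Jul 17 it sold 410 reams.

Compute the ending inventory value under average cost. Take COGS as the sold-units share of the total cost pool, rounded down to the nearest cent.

Jul 17, sell 410: 410/1052 × $11,422.40 → $4,451.69
Ending inventory (cost pool remaining) = $6,970.71

Ending inventory = $6,970.71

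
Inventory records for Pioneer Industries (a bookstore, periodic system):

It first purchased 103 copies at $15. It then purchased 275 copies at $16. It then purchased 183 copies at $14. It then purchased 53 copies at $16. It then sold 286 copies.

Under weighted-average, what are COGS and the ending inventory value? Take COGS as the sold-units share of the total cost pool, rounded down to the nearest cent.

Sale 1, sell 286: 286/614 × $9,355.00 → $4,357.54
Ending inventory (cost pool remaining) = $4,997.46
Check: goods available $9,355.00 = COGS $4,357.54 + ending $4,997.46

COGS = $4,357.54; ending inventory = $4,997.46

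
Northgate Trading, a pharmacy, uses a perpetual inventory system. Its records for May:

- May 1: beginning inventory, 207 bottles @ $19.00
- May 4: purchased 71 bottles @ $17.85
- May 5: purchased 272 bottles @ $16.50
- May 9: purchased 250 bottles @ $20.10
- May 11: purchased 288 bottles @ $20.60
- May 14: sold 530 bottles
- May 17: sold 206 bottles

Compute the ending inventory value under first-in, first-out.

May 14, 530 sold [FIFO — oldest first]: 207 @ $19.00 + 71 @ $17.85 + 252 @ $16.50 = $9,358.35
May 17, 206 sold [FIFO — oldest first]: 20 @ $16.50 + 186 @ $20.10 = $4,068.60
Total COGS = $9,358.35 + $4,068.60 = $13,426.95
Ending inventory: 64 @ $20.10 + 288 @ $20.60 = $7,219.20

Ending inventory = $7,219.20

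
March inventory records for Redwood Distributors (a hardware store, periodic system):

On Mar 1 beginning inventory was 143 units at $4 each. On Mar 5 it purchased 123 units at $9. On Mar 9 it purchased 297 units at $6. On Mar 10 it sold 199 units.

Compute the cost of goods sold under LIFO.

COGS = $1,194

Mar 10, 199 sold [LIFO — newest first]: 199 @ $6 = $1,194
Ending inventory: 143 @ $4 + 123 @ $9 + 98 @ $6 = $2,267
Check: goods available $3,461 = COGS $1,194 + ending $2,267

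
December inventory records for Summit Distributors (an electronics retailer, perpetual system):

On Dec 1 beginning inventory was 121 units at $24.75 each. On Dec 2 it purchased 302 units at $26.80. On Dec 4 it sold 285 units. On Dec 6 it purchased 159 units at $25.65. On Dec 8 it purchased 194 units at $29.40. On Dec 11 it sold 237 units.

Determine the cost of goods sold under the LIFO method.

COGS = $14,444.55

Dec 4, 285 sold [LIFO — newest first]: 285 @ $26.80 = $7,638.00
Dec 11, 237 sold [LIFO — newest first]: 194 @ $29.40 + 43 @ $25.65 = $6,806.55
Total COGS = $7,638.00 + $6,806.55 = $14,444.55
Ending inventory: 121 @ $24.75 + 17 @ $26.80 + 116 @ $25.65 = $6,425.75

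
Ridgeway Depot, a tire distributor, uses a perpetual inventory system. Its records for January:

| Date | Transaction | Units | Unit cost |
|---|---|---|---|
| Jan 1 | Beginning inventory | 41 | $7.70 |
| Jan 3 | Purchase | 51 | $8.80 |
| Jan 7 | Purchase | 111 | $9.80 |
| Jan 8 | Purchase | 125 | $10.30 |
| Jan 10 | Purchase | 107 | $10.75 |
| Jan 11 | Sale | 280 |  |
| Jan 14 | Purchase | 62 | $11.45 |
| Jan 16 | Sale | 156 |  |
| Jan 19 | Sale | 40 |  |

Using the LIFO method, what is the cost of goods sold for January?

Jan 11, 280 sold [LIFO — newest first]: 107 @ $10.75 + 125 @ $10.30 + 48 @ $9.80 = $2,908.15
Jan 16, 156 sold [LIFO — newest first]: 62 @ $11.45 + 63 @ $9.80 + 31 @ $8.80 = $1,600.10
Jan 19, 40 sold [LIFO — newest first]: 20 @ $8.80 + 20 @ $7.70 = $330.00
Total COGS = $2,908.15 + $1,600.10 + $330.00 = $4,838.25
Ending inventory: 21 @ $7.70 = $161.70
Check: goods available $4,999.95 = COGS $4,838.25 + ending $161.70

COGS = $4,838.25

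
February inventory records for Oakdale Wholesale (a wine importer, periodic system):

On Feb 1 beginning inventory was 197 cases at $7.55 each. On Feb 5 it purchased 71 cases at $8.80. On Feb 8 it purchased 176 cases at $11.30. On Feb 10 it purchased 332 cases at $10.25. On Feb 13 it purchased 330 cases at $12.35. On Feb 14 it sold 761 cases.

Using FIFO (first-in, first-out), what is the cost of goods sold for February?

COGS = $7,350.20

Feb 14, 761 sold [FIFO — oldest first]: 197 @ $7.55 + 71 @ $8.80 + 176 @ $11.30 + 317 @ $10.25 = $7,350.20
Ending inventory: 15 @ $10.25 + 330 @ $12.35 = $4,229.25
Check: goods available $11,579.45 = COGS $7,350.20 + ending $4,229.25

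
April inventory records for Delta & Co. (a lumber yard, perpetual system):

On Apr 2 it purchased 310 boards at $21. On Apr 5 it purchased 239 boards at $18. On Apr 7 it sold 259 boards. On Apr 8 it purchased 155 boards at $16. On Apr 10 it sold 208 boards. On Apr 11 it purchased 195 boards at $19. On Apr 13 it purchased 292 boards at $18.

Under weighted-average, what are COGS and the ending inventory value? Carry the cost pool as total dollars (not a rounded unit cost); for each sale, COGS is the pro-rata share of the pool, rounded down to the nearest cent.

After Apr 2: 310 on hand, pool $6,510.00 (≈ $21.0000 each)
After Apr 5: 549 on hand, pool $10,812.00 (≈ $19.6940 each)
Apr 7, sell 259: 259/549 × $10,812.00 → $5,100.74
After Apr 8: 445 on hand, pool $8,191.26 (≈ $18.4073 each)
Apr 10, sell 208: 208/445 × $8,191.26 → $3,828.72
After Apr 11: 432 on hand, pool $8,067.54 (≈ $18.6749 each)
After Apr 13: 724 on hand, pool $13,323.54 (≈ $18.4027 each)
Total COGS = $5,100.74 + $3,828.72 = $8,929.46
Ending inventory (cost pool remaining) = $13,323.54
Check: goods available $22,253.00 = COGS $8,929.46 + ending $13,323.54

COGS = $8,929.46; ending inventory = $13,323.54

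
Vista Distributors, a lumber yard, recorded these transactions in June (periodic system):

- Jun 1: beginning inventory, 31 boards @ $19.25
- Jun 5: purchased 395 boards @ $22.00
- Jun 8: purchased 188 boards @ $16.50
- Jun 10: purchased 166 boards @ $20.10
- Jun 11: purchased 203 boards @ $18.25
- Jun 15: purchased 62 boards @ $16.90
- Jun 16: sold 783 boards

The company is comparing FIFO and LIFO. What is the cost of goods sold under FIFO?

FIFO COGS: 31 @ $19.25 + 395 @ $22.00 + 188 @ $16.50 + 166 @ $20.10 + 3 @ $18.25 = $15,780.10
LIFO COGS: 62 @ $16.90 + 203 @ $18.25 + 166 @ $20.10 + 188 @ $16.50 + 164 @ $22.00 = $14,799.15

COGS = $15,780.10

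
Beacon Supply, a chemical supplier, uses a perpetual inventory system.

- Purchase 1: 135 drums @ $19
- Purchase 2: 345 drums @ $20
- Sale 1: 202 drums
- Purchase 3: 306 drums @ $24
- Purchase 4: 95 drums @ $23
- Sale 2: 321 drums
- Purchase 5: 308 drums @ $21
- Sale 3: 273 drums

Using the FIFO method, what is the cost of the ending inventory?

Sale 1 (202) [FIFO — oldest first]: 135 @ $19 + 67 @ $20 = $3,905
Sale 2 (321) [FIFO — oldest first]: 278 @ $20 + 43 @ $24 = $6,592
Sale 3 (273) [FIFO — oldest first]: 263 @ $24 + 10 @ $23 = $6,542
Total COGS = $3,905 + $6,592 + $6,542 = $17,039
Ending inventory: 85 @ $23 + 308 @ $21 = $8,423

Ending inventory = $8,423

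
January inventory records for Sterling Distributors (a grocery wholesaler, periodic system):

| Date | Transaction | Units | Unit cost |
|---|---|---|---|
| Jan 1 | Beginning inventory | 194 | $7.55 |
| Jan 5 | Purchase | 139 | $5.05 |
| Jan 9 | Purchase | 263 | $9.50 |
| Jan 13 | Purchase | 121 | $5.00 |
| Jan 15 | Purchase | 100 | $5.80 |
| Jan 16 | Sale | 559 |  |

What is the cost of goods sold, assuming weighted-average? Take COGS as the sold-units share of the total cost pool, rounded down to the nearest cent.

Jan 16, sell 559: 559/817 × $5,850.15 → $4,002.73
Ending inventory (cost pool remaining) = $1,847.42
Check: goods available $5,850.15 = COGS $4,002.73 + ending $1,847.42

COGS = $4,002.73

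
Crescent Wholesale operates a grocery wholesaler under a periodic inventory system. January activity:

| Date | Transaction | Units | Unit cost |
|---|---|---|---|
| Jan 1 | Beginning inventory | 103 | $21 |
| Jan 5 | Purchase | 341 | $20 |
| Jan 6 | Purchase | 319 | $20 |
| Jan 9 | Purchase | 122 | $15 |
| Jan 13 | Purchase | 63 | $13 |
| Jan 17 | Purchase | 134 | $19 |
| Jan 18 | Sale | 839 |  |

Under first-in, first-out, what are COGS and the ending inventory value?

COGS = $16,503; ending inventory = $4,055

Jan 18, 839 sold [FIFO — oldest first]: 103 @ $21 + 341 @ $20 + 319 @ $20 + 76 @ $15 = $16,503
Ending inventory: 46 @ $15 + 63 @ $13 + 134 @ $19 = $4,055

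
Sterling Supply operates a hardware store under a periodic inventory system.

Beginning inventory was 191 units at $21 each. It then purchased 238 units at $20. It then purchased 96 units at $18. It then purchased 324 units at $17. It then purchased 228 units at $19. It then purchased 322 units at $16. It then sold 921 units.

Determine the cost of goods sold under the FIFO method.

COGS = $17,375

Sale 1 (921) [FIFO — oldest first]: 191 @ $21 + 238 @ $20 + 96 @ $18 + 324 @ $17 + 72 @ $19 = $17,375
Ending inventory: 156 @ $19 + 322 @ $16 = $8,116
Check: goods available $25,491 = COGS $17,375 + ending $8,116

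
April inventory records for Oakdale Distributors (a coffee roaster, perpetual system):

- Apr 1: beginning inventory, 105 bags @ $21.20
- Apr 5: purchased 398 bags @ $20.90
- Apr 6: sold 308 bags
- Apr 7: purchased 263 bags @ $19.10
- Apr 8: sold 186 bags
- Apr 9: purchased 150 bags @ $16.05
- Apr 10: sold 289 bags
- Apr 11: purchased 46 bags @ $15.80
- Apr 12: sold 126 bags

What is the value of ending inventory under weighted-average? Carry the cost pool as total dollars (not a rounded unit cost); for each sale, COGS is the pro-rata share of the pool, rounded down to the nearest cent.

Ending inventory = $944.80

After Apr 1: 105 on hand, pool $2,226.00 (≈ $21.2000 each)
After Apr 5: 503 on hand, pool $10,544.20 (≈ $20.9626 each)
Apr 6, sell 308: 308/503 × $10,544.20 → $6,456.48
After Apr 7: 458 on hand, pool $9,111.02 (≈ $19.8931 each)
Apr 8, sell 186: 186/458 × $9,111.02 → $3,700.10
After Apr 9: 422 on hand, pool $7,818.42 (≈ $18.5271 each)
Apr 10, sell 289: 289/422 × $7,818.42 → $5,354.32
After Apr 11: 179 on hand, pool $3,190.90 (≈ $17.8263 each)
Apr 12, sell 126: 126/179 × $3,190.90 → $2,246.10
Total COGS = $6,456.48 + $3,700.10 + $5,354.32 + $2,246.10 = $17,757.00
Ending inventory (cost pool remaining) = $944.80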